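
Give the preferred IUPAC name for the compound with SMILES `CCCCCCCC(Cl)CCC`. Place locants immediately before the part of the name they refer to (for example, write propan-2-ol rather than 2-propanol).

4-chloroundecane

The longest carbon chain is 11 atoms: the parent is undecane.
Number the chain so that the substituent locant set {4} is lower than {8} at the first point of difference.
With this numbering: a chloro group at C-4.
The name is 4-chloroundecane.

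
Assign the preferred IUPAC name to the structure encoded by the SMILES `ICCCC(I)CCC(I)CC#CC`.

5,8,11-triiodoundec-2-yne

Counting along the main chain through the multiple bond gives 11 carbons: the parent is undecane.
There is one C≡C triple bond, indicated by the ending -yne.
Number the chain so that numbering from this end puts the triple bond at C-2 rather than C-9.
This places the triple bond between C-2 and C-3; iodo groups at C-5 and C-8 and C-11.
The name is 5,8,11-triiodoundec-2-yne.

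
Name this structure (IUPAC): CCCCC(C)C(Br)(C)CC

The longest continuous carbon chain has 8 atoms, so the parent hydride is octane.
Number the chain so that the substituent locant set {3,3,4} is lower than {5,6,6} at the first point of difference.
That gives a bromo group at C-3; methyl groups at C-3 and C-4.
Substituent prefixes are cited in alphabetical order (multiplying prefixes like di-/tri- are ignored for ordering).
Assembling the pieces gives 3-bromo-3,4-dimethyloctane.

3-bromo-3,4-dimethyloctane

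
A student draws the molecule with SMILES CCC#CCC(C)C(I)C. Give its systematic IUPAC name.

7-iodo-6-methyloct-3-yne

The longest chain bearing the multiple bond is 8 carbons long (octane).
A C≡C triple bond in the chain gives the infix -yne-.
Number the chain so that numbering from this end puts the triple bond at C-3 rather than C-5.
This places the triple bond between C-3 and C-4; an iodo group at C-7; a methyl group at C-6.
The substituents are ordered alphabetically, ignoring any di-/tri- multipliers.
The name is 7-iodo-6-methyloct-3-yne.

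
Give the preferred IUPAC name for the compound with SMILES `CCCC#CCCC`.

oct-4-yne

The longest carbon chain that includes the multiple bond has 8 carbons, so the parent hydride is octane.
There is one C≡C triple bond, indicated by the ending -yne.
Numbering from either end gives identical locants here.
This places the triple bond between C-4 and C-5.
Assembling the pieces gives oct-4-yne.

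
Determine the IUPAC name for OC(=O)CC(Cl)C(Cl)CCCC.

3,4-dichlorooctanoic acid

The longest carbon chain that includes the –COOH group has 8 carbons, so the parent hydride is octane.
The principal characteristic group is a carboxylic acid (terminal –COOH), named with the suffix -oic acid.
Number the chain so that the carboxylic acid carbon is C-1 by definition.
That gives chloro groups at C-3 and C-4.
Assembling the pieces gives 3,4-dichlorooctanoic acid.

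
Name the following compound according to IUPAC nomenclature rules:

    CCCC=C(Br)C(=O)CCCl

4-bromo-1-chlorooct-4-en-3-one

Counting along the main chain through the carbonyl and the multiple bond gives 8 carbons: the parent is octane.
The highest-priority functional group is a ketone (C=O on an internal carbon), so the name ends in -one.
The chain contains a C=C double bond, so the unsaturation ending is -ene.
The numbering direction is chosen so that numbering from this end puts the carbonyl group at C-3 rather than C-6.
This places the carbonyl at C-3; the double bond between C-4 and C-5; a bromo group at C-4; a chloro group at C-1.
The substituents are ordered alphabetically, ignoring any di-/tri- multipliers.
The name is 4-bromo-1-chlorooct-4-en-3-one.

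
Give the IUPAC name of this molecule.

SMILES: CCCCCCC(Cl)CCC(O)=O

Counting along the main chain through the –COOH group gives 10 carbons: the parent is decane.
The principal characteristic group is a carboxylic acid (terminal –COOH), named with the suffix -oic acid.
The numbering direction is chosen so that the carboxylic acid carbon is C-1 by definition.
This places a chloro group at C-4.
The name is 4-chlorodecanoic acid.

4-chlorodecanoic acid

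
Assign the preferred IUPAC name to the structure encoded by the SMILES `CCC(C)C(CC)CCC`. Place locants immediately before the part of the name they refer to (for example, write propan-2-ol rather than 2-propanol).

The parent chain contains 7 carbons (heptane).
The numbering direction is chosen so that the substituent locant set {3,4} is lower than {4,5} at the first point of difference.
That gives an ethyl group at C-4; a methyl group at C-3.
Prefixes are listed alphabetically: ethyl, methyl.
The name is 4-ethyl-3-methylheptane.

4-ethyl-3-methylheptane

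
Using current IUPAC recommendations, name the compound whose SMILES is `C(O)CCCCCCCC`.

nonan-1-ol

Counting along the main chain through the –OH group gives 9 carbons: the parent is nonane.
An alcohol (–OH) is the principal characteristic group, giving the suffix -ol.
Choose the numbering such that numbering from this end puts the hydroxyl group at C-1 rather than C-9.
With this numbering: the hydroxyl at C-1.
Putting it together: nonan-1-ol.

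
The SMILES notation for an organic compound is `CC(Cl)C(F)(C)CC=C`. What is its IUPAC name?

Counting along the main chain through the multiple bond gives 6 carbons: the parent is hexane.
A C=C double bond in the chain gives the infix -ene-.
The numbering direction is chosen so that numbering from this end puts the double bond at C-1 rather than C-5.
That gives the double bond between C-1 and C-2; a chloro group at C-5; a fluoro group at C-4; a methyl group at C-4.
Substituent prefixes are cited in alphabetical order (multiplying prefixes like di-/tri- are ignored for ordering).
The name is 5-chloro-4-fluoro-4-methylhex-1-ene.

5-chloro-4-fluoro-4-methylhex-1-ene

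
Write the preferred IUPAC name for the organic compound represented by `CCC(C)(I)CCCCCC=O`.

7-iodo-7-methylnonanal

The longest carbon chain that includes the –CHO group has 9 carbons, so the parent hydride is nonane.
The highest-priority functional group is an aldehyde (terminal –CHO), so the name ends in -al.
Number the chain so that the aldehyde carbon is C-1 by definition.
With this numbering: an iodo group at C-7; a methyl group at C-7.
Substituent prefixes are cited in alphabetical order (multiplying prefixes like di-/tri- are ignored for ordering).
The name is 7-iodo-7-methylnonanal.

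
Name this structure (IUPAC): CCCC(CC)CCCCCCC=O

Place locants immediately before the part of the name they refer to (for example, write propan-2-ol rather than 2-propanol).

Counting along the main chain through the –CHO group gives 11 carbons: the parent is undecane.
The principal characteristic group is an aldehyde (terminal –CHO), named with the suffix -al.
The numbering direction is chosen so that the aldehyde carbon is C-1 by definition.
With this numbering: an ethyl group at C-8.
Putting it together: 8-ethylundecanal.

8-ethylundecanal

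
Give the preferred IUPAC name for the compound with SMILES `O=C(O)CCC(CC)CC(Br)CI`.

6-bromo-4-ethyl-7-iodoheptanoic acid

The longest carbon chain that includes the –COOH group has 7 carbons, so the parent hydride is heptane.
The highest-priority functional group is a carboxylic acid (terminal –COOH), so the name ends in -oic acid.
The numbering direction is chosen so that the carboxylic acid carbon is C-1 by definition.
With this numbering: a bromo group at C-6; an ethyl group at C-4; an iodo group at C-7.
The substituents are ordered alphabetically, ignoring any di-/tri- multipliers.
The name is 6-bromo-4-ethyl-7-iodoheptanoic acid.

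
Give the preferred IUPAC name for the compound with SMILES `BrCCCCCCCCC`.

1-bromononane

The parent chain contains 9 carbons (nonane).
Choose the numbering such that the substituent locant set {1} is lower than {9} at the first point of difference.
With this numbering: a bromo group at C-1.
Putting it together: 1-bromononane.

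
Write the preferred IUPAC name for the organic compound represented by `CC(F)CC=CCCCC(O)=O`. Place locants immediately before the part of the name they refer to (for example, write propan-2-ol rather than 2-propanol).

8-fluoronon-5-enoic acid

Counting along the main chain through the –COOH group and the multiple bond gives 9 carbons: the parent is nonane.
The principal characteristic group is a carboxylic acid (terminal –COOH), named with the suffix -oic acid.
A C=C double bond in the chain gives the infix -ene-.
Choose the numbering such that the carboxylic acid carbon is C-1 by definition.
That gives the double bond between C-5 and C-6; a fluoro group at C-8.
Assembling the pieces gives 8-fluoronon-5-enoic acid.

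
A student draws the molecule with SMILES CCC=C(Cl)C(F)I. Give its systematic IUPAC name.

2-chloro-1-fluoro-1-iodopent-2-ene

Counting along the main chain through the multiple bond gives 5 carbons: the parent is pentane.
A C=C double bond in the chain gives the infix -ene-.
The numbering direction is chosen so that numbering from this end puts the double bond at C-2 rather than C-3.
With this numbering: the double bond between C-2 and C-3; a chloro group at C-2; a fluoro group at C-1; an iodo group at C-1.
Substituent prefixes are cited in alphabetical order (multiplying prefixes like di-/tri- are ignored for ordering).
The name is 2-chloro-1-fluoro-1-iodopent-2-ene.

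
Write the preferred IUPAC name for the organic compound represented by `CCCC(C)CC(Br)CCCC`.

6-bromo-4-methyldecane

The longest continuous carbon chain has 10 atoms, so the parent hydride is decane.
The numbering direction is chosen so that the substituent locant set {4,6} is lower than {5,7} at the first point of difference.
This places a bromo group at C-6; a methyl group at C-4.
Substituent prefixes are cited in alphabetical order (multiplying prefixes like di-/tri- are ignored for ordering).
Assembling the pieces gives 6-bromo-4-methyldecane.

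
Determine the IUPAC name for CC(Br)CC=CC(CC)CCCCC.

2-bromo-6-ethylundec-4-ene

The longest carbon chain that includes the multiple bond has 11 carbons, so the parent hydride is undecane.
The chain contains a C=C double bond, so the unsaturation ending is -ene.
The numbering direction is chosen so that numbering from this end puts the double bond at C-4 rather than C-7.
This places the double bond between C-4 and C-5; a bromo group at C-2; an ethyl group at C-6.
Prefixes are listed alphabetically: bromo, ethyl.
Assembling the pieces gives 2-bromo-6-ethylundec-4-ene.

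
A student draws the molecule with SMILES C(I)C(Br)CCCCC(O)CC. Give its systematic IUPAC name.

8-bromo-9-iodononan-3-ol

Counting along the main chain through the –OH group gives 9 carbons: the parent is nonane.
The highest-priority functional group is an alcohol (–OH), so the name ends in -ol.
Choose the numbering such that numbering from this end puts the hydroxyl group at C-3 rather than C-7.
This places the hydroxyl at C-3; a bromo group at C-8; an iodo group at C-9.
Prefixes are listed alphabetically: bromo, iodo.
Putting it together: 8-bromo-9-iodononan-3-ol.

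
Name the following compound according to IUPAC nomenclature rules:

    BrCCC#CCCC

1-bromohept-3-yne

The longest carbon chain that includes the multiple bond has 7 carbons, so the parent hydride is heptane.
The chain contains a C≡C triple bond, so the unsaturation ending is -yne.
Choose the numbering such that numbering from this end puts the triple bond at C-3 rather than C-4.
That gives the triple bond between C-3 and C-4; a bromo group at C-1.
Putting it together: 1-bromohept-3-yne.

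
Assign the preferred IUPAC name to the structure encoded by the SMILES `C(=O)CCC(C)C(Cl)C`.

Counting along the main chain through the –CHO group gives 6 carbons: the parent is hexane.
The highest-priority functional group is an aldehyde (terminal –CHO), so the name ends in -al.
Number the chain so that the aldehyde carbon is C-1 by definition.
This places a chloro group at C-5; a methyl group at C-4.
Substituent prefixes are cited in alphabetical order (multiplying prefixes like di-/tri- are ignored for ordering).
Assembling the pieces gives 5-chloro-4-methylhexanal.

5-chloro-4-methylhexanal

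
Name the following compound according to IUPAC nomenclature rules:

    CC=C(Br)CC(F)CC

The longest carbon chain that includes the multiple bond has 7 carbons, so the parent hydride is heptane.
The chain contains a C=C double bond, so the unsaturation ending is -ene.
Number the chain so that numbering from this end puts the double bond at C-2 rather than C-5.
That gives the double bond between C-2 and C-3; a bromo group at C-3; a fluoro group at C-5.
Prefixes are listed alphabetically: bromo, fluoro.
Putting it together: 3-bromo-5-fluorohept-2-ene.

3-bromo-5-fluorohept-2-ene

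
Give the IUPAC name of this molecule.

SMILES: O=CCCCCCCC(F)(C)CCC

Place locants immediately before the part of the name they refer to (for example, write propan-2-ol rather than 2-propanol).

8-fluoro-8-methylundecanal

The longest carbon chain that includes the –CHO group has 11 carbons, so the parent hydride is undecane.
The principal characteristic group is an aldehyde (terminal –CHO), named with the suffix -al.
Number the chain so that the aldehyde carbon is C-1 by definition.
With this numbering: a fluoro group at C-8; a methyl group at C-8.
Substituent prefixes are cited in alphabetical order (multiplying prefixes like di-/tri- are ignored for ordering).
Assembling the pieces gives 8-fluoro-8-methylundecanal.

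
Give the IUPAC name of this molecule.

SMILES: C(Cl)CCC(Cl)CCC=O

The longest carbon chain that includes the –CHO group has 7 carbons, so the parent hydride is heptane.
The principal characteristic group is an aldehyde (terminal –CHO), named with the suffix -al.
Choose the numbering such that the aldehyde carbon is C-1 by definition.
This places chloro groups at C-4 and C-7.
Assembling the pieces gives 4,7-dichloroheptanal.

4,7-dichloroheptanal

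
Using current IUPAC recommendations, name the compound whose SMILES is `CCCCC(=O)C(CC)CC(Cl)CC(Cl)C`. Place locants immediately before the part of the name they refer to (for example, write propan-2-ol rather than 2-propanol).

8,10-dichloro-6-ethylundecan-5-one

The longest chain bearing the carbonyl is 11 carbons long (undecane).
The principal characteristic group is a ketone (C=O on an internal carbon), named with the suffix -one.
Number the chain so that numbering from this end puts the carbonyl group at C-5 rather than C-7.
With this numbering: the carbonyl at C-5; chloro groups at C-8 and C-10; an ethyl group at C-6.
Prefixes are listed alphabetically: chloro, ethyl.
The name is 8,10-dichloro-6-ethylundecan-5-one.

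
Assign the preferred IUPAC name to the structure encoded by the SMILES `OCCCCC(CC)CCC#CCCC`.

5-ethyldodec-8-yn-1-ol

The longest carbon chain that includes the –OH group and the multiple bond has 12 carbons, so the parent hydride is dodecane.
The principal characteristic group is an alcohol (–OH), named with the suffix -ol.
There is one C≡C triple bond, indicated by the ending -yne.
The numbering direction is chosen so that numbering from this end puts the hydroxyl group at C-1 rather than C-12.
With this numbering: the hydroxyl at C-1; the triple bond between C-8 and C-9; an ethyl group at C-5.
Assembling the pieces gives 5-ethyldodec-8-yn-1-ol.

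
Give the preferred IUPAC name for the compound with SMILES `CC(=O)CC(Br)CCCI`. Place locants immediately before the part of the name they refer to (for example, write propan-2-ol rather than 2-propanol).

The longest carbon chain that includes the carbonyl has 7 carbons, so the parent hydride is heptane.
A ketone (C=O on an internal carbon) is the principal characteristic group, giving the suffix -one.
The numbering direction is chosen so that numbering from this end puts the carbonyl group at C-2 rather than C-6.
That gives the carbonyl at C-2; a bromo group at C-4; an iodo group at C-7.
Substituent prefixes are cited in alphabetical order (multiplying prefixes like di-/tri- are ignored for ordering).
Putting it together: 4-bromo-7-iodoheptan-2-one.

4-bromo-7-iodoheptan-2-one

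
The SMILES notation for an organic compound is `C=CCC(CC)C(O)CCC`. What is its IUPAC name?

The longest carbon chain that includes the –OH group and the multiple bond has 8 carbons, so the parent hydride is octane.
An alcohol (–OH) is the principal characteristic group, giving the suffix -ol.
There is one C=C double bond, indicated by the ending -ene.
Number the chain so that numbering from this end puts the hydroxyl group at C-4 rather than C-5.
This places the hydroxyl at C-4; the double bond between C-7 and C-8; an ethyl group at C-5.
Putting it together: 5-ethyloct-7-en-4-ol.

5-ethyloct-7-en-4-ol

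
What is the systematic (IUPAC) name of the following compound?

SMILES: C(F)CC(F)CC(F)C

The parent chain contains 6 carbons (hexane).
Number the chain so that the substituent locant set {1,3,5} is lower than {2,4,6} at the first point of difference.
That gives fluoro groups at C-1 and C-3 and C-5.
The name is 1,3,5-trifluorohexane.

1,3,5-trifluorohexane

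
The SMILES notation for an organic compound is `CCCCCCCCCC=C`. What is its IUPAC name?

The longest chain bearing the multiple bond is 11 carbons long (undecane).
The chain contains a C=C double bond, so the unsaturation ending is -ene.
Choose the numbering such that numbering from this end puts the double bond at C-1 rather than C-10.
That gives the double bond between C-1 and C-2.
Putting it together: undec-1-ene.

undec-1-ene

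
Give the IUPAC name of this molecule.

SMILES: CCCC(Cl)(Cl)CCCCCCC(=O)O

8,8-dichloroundecanoic acid

The longest chain bearing the –COOH group is 11 carbons long (undecane).
A carboxylic acid (terminal –COOH) is the principal characteristic group, giving the suffix -oic acid.
Choose the numbering such that the carboxylic acid carbon is C-1 by definition.
This places two chloro groups at C-8.
The name is 8,8-dichloroundecanoic acid.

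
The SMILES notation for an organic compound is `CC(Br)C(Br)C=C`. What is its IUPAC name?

The longest carbon chain that includes the multiple bond has 5 carbons, so the parent hydride is pentane.
A C=C double bond in the chain gives the infix -ene-.
The numbering direction is chosen so that numbering from this end puts the double bond at C-1 rather than C-4.
That gives the double bond between C-1 and C-2; bromo groups at C-3 and C-4.
Putting it together: 3,4-dibromopent-1-ene.

3,4-dibromopent-1-ene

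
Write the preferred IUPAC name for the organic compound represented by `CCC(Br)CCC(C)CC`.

3-bromo-6-methyloctane

The longest continuous carbon chain has 8 atoms, so the parent hydride is octane.
The numbering direction is chosen so that the locant sets are identical either way, so the alphabetically earlier bromo substituent takes the lower locant (3 rather than 6).
This places a bromo group at C-3; a methyl group at C-6.
Prefixes are listed alphabetically: bromo, methyl.
Assembling the pieces gives 3-bromo-6-methyloctane.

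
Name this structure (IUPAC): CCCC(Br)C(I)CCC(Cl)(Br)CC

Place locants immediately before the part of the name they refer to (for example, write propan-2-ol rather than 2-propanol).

The longest carbon chain is 10 atoms: the parent is decane.
The numbering direction is chosen so that the substituent locant set {3,3,6,7} is lower than {4,5,8,8} at the first point of difference.
With this numbering: bromo groups at C-3 and C-7; a chloro group at C-3; an iodo group at C-6.
The substituents are ordered alphabetically, ignoring any di-/tri- multipliers.
Putting it together: 3,7-dibromo-3-chloro-6-iododecane.

3,7-dibromo-3-chloro-6-iododecane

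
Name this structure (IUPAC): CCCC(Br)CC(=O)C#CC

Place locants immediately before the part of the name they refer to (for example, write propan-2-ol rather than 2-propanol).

Counting along the main chain through the carbonyl and the multiple bond gives 9 carbons: the parent is nonane.
The highest-priority functional group is a ketone (C=O on an internal carbon), so the name ends in -one.
The chain contains a C≡C triple bond, so the unsaturation ending is -yne.
Choose the numbering such that numbering from this end puts the carbonyl group at C-4 rather than C-6.
With this numbering: the carbonyl at C-4; the triple bond between C-2 and C-3; a bromo group at C-6.
Putting it together: 6-bromonon-2-yn-4-one.

6-bromonon-2-yn-4-one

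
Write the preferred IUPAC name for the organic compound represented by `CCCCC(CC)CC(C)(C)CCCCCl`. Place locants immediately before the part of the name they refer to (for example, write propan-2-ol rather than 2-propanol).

The parent chain contains 11 carbons (undecane).
The numbering direction is chosen so that the substituent locant set {1,5,5,7} is lower than {5,7,7,11} at the first point of difference.
That gives a chloro group at C-1; an ethyl group at C-7; two methyl groups at C-5.
Prefixes are listed alphabetically: chloro, ethyl, methyl.
The name is 1-chloro-7-ethyl-5,5-dimethylundecane.

1-chloro-7-ethyl-5,5-dimethylundecane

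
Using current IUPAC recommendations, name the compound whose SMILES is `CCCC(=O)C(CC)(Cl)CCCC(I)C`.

5-chloro-5-ethyl-9-iododecan-4-one

Counting along the main chain through the carbonyl gives 10 carbons: the parent is decane.
The principal characteristic group is a ketone (C=O on an internal carbon), named with the suffix -one.
Choose the numbering such that numbering from this end puts the carbonyl group at C-4 rather than C-7.
That gives the carbonyl at C-4; a chloro group at C-5; an ethyl group at C-5; an iodo group at C-9.
The substituents are ordered alphabetically, ignoring any di-/tri- multipliers.
Putting it together: 5-chloro-5-ethyl-9-iododecan-4-one.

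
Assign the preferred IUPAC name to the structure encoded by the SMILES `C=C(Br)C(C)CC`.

2-bromo-3-methylpent-1-ene

The longest carbon chain that includes the multiple bond has 5 carbons, so the parent hydride is pentane.
The chain contains a C=C double bond, so the unsaturation ending is -ene.
The numbering direction is chosen so that numbering from this end puts the double bond at C-1 rather than C-4.
This places the double bond between C-1 and C-2; a bromo group at C-2; a methyl group at C-3.
Prefixes are listed alphabetically: bromo, methyl.
Assembling the pieces gives 2-bromo-3-methylpent-1-ene.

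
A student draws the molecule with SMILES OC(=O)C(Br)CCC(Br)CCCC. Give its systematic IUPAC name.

The longest chain bearing the –COOH group is 9 carbons long (nonane).
The principal characteristic group is a carboxylic acid (terminal –COOH), named with the suffix -oic acid.
The numbering direction is chosen so that the carboxylic acid carbon is C-1 by definition.
That gives bromo groups at C-2 and C-5.
Assembling the pieces gives 2,5-dibromononanoic acid.

2,5-dibromononanoic acid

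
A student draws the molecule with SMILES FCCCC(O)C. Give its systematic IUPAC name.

Counting along the main chain through the –OH group gives 5 carbons: the parent is pentane.
The principal characteristic group is an alcohol (–OH), named with the suffix -ol.
The numbering direction is chosen so that numbering from this end puts the hydroxyl group at C-2 rather than C-4.
This places the hydroxyl at C-2; a fluoro group at C-5.
The name is 5-fluoropentan-2-ol.

5-fluoropentan-2-ol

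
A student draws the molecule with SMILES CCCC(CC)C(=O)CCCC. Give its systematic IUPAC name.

The longest carbon chain that includes the carbonyl has 9 carbons, so the parent hydride is nonane.
A ketone (C=O on an internal carbon) is the principal characteristic group, giving the suffix -one.
Choose the numbering such that the substituent locant set {4} is lower than {6} at the first point of difference.
That gives the carbonyl at C-5; an ethyl group at C-4.
The name is 4-ethylnonan-5-one.

4-ethylnonan-5-one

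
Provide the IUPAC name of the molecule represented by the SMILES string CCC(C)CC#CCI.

The longest chain bearing the multiple bond is 7 carbons long (heptane).
A C≡C triple bond in the chain gives the infix -yne-.
Number the chain so that numbering from this end puts the triple bond at C-2 rather than C-5.
With this numbering: the triple bond between C-2 and C-3; an iodo group at C-1; a methyl group at C-5.
Prefixes are listed alphabetically: iodo, methyl.
The name is 1-iodo-5-methylhept-2-yne.

1-iodo-5-methylhept-2-yne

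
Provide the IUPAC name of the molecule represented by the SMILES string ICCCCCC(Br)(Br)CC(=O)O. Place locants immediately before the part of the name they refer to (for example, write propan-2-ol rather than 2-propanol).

3,3-dibromo-8-iodooctanoic acid

Counting along the main chain through the –COOH group gives 8 carbons: the parent is octane.
The highest-priority functional group is a carboxylic acid (terminal –COOH), so the name ends in -oic acid.
The numbering direction is chosen so that the carboxylic acid carbon is C-1 by definition.
With this numbering: two bromo groups at C-3; an iodo group at C-8.
The substituents are ordered alphabetically, ignoring any di-/tri- multipliers.
The name is 3,3-dibromo-8-iodooctanoic acid.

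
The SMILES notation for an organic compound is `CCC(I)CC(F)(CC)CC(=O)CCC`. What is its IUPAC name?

6-ethyl-6-fluoro-8-iododecan-4-one

The longest chain bearing the carbonyl is 10 carbons long (decane).
The highest-priority functional group is a ketone (C=O on an internal carbon), so the name ends in -one.
The numbering direction is chosen so that numbering from this end puts the carbonyl group at C-4 rather than C-7.
This places the carbonyl at C-4; an ethyl group at C-6; a fluoro group at C-6; an iodo group at C-8.
Substituent prefixes are cited in alphabetical order (multiplying prefixes like di-/tri- are ignored for ordering).
The name is 6-ethyl-6-fluoro-8-iododecan-4-one.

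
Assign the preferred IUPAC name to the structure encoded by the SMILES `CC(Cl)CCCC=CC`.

7-chlorooct-2-ene

The longest carbon chain that includes the multiple bond has 8 carbons, so the parent hydride is octane.
A C=C double bond in the chain gives the infix -ene-.
Choose the numbering such that numbering from this end puts the double bond at C-2 rather than C-6.
With this numbering: the double bond between C-2 and C-3; a chloro group at C-7.
The name is 7-chlorooct-2-ene.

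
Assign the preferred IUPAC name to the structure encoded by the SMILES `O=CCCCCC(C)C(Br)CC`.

7-bromo-6-methylnonanal

Counting along the main chain through the –CHO group gives 9 carbons: the parent is nonane.
An aldehyde (terminal –CHO) is the principal characteristic group, giving the suffix -al.
Choose the numbering such that the aldehyde carbon is C-1 by definition.
With this numbering: a bromo group at C-7; a methyl group at C-6.
Prefixes are listed alphabetically: bromo, methyl.
Assembling the pieces gives 7-bromo-6-methylnonanal.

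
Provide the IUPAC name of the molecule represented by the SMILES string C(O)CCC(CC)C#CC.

The longest chain bearing the –OH group and the multiple bond is 7 carbons long (heptane).
The highest-priority functional group is an alcohol (–OH), so the name ends in -ol.
The chain contains a C≡C triple bond, so the unsaturation ending is -yne.
The numbering direction is chosen so that numbering from this end puts the hydroxyl group at C-1 rather than C-7.
This places the hydroxyl at C-1; the triple bond between C-5 and C-6; an ethyl group at C-4.
Putting it together: 4-ethylhept-5-yn-1-ol.

4-ethylhept-5-yn-1-ol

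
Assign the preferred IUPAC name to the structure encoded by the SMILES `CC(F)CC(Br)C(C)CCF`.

4-bromo-1,6-difluoro-3-methylheptane

The longest continuous carbon chain has 7 atoms, so the parent hydride is heptane.
Number the chain so that the substituent locant set {1,3,4,6} is lower than {2,4,5,7} at the first point of difference.
With this numbering: a bromo group at C-4; fluoro groups at C-1 and C-6; a methyl group at C-3.
Prefixes are listed alphabetically: bromo, fluoro, methyl.
Putting it together: 4-bromo-1,6-difluoro-3-methylheptane.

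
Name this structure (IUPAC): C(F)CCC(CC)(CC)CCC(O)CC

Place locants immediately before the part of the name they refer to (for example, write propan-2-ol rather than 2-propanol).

6,6-diethyl-9-fluorononan-3-ol

Counting along the main chain through the –OH group gives 9 carbons: the parent is nonane.
The principal characteristic group is an alcohol (–OH), named with the suffix -ol.
Number the chain so that numbering from this end puts the hydroxyl group at C-3 rather than C-7.
This places the hydroxyl at C-3; two ethyl groups at C-6; a fluoro group at C-9.
Prefixes are listed alphabetically: ethyl, fluoro.
The name is 6,6-diethyl-9-fluorononan-3-ol.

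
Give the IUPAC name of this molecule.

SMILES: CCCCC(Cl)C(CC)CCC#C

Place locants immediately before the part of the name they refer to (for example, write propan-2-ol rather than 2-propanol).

The longest chain bearing the multiple bond is 10 carbons long (decane).
There is one C≡C triple bond, indicated by the ending -yne.
Choose the numbering such that numbering from this end puts the triple bond at C-1 rather than C-9.
With this numbering: the triple bond between C-1 and C-2; a chloro group at C-6; an ethyl group at C-5.
Prefixes are listed alphabetically: chloro, ethyl.
Assembling the pieces gives 6-chloro-5-ethyldec-1-yne.

6-chloro-5-ethyldec-1-yne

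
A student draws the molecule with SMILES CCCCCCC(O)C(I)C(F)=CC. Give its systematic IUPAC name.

3-fluoro-4-iodoundec-2-en-5-ol

The longest carbon chain that includes the –OH group and the multiple bond has 11 carbons, so the parent hydride is undecane.
An alcohol (–OH) is the principal characteristic group, giving the suffix -ol.
There is one C=C double bond, indicated by the ending -ene.
Number the chain so that numbering from this end puts the hydroxyl group at C-5 rather than C-7.
This places the hydroxyl at C-5; the double bond between C-2 and C-3; a fluoro group at C-3; an iodo group at C-4.
Prefixes are listed alphabetically: fluoro, iodo.
Putting it together: 3-fluoro-4-iodoundec-2-en-5-ol.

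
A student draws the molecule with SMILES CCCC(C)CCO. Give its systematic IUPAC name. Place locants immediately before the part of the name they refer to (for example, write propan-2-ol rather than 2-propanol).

Counting along the main chain through the –OH group gives 6 carbons: the parent is hexane.
An alcohol (–OH) is the principal characteristic group, giving the suffix -ol.
The numbering direction is chosen so that numbering from this end puts the hydroxyl group at C-1 rather than C-6.
This places the hydroxyl at C-1; a methyl group at C-3.
Assembling the pieces gives 3-methylhexan-1-ol.

3-methylhexan-1-ol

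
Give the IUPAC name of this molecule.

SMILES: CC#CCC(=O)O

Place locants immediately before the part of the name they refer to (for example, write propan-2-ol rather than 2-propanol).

The longest chain bearing the –COOH group and the multiple bond is 5 carbons long (pentane).
A carboxylic acid (terminal –COOH) is the principal characteristic group, giving the suffix -oic acid.
There is one C≡C triple bond, indicated by the ending -yne.
Number the chain so that the carboxylic acid carbon is C-1 by definition.
That gives the triple bond between C-3 and C-4.
The name is pent-3-ynoic acid.

pent-3-ynoic acid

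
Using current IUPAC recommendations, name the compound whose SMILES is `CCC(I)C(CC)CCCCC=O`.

The longest chain bearing the –CHO group is 9 carbons long (nonane).
The highest-priority functional group is an aldehyde (terminal –CHO), so the name ends in -al.
The numbering direction is chosen so that the aldehyde carbon is C-1 by definition.
This places an ethyl group at C-6; an iodo group at C-7.
Substituent prefixes are cited in alphabetical order (multiplying prefixes like di-/tri- are ignored for ordering).
The name is 6-ethyl-7-iodononanal.

6-ethyl-7-iodononanal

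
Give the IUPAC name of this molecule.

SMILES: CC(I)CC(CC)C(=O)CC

Counting along the main chain through the carbonyl gives 7 carbons: the parent is heptane.
The principal characteristic group is a ketone (C=O on an internal carbon), named with the suffix -one.
The numbering direction is chosen so that numbering from this end puts the carbonyl group at C-3 rather than C-5.
That gives the carbonyl at C-3; an ethyl group at C-4; an iodo group at C-6.
The substituents are ordered alphabetically, ignoring any di-/tri- multipliers.
The name is 4-ethyl-6-iodoheptan-3-one.

4-ethyl-6-iodoheptan-3-one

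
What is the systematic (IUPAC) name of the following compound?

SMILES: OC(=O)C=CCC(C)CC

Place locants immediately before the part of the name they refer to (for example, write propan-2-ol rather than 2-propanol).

Counting along the main chain through the –COOH group and the multiple bond gives 7 carbons: the parent is heptane.
The highest-priority functional group is a carboxylic acid (terminal –COOH), so the name ends in -oic acid.
The chain contains a C=C double bond, so the unsaturation ending is -ene.
Choose the numbering such that the carboxylic acid carbon is C-1 by definition.
This places the double bond between C-2 and C-3; a methyl group at C-5.
Assembling the pieces gives 5-methylhept-2-enoic acid.

5-methylhept-2-enoic acid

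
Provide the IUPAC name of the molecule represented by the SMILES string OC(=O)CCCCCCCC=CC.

The longest chain bearing the –COOH group and the multiple bond is 11 carbons long (undecane).
The principal characteristic group is a carboxylic acid (terminal –COOH), named with the suffix -oic acid.
The chain contains a C=C double bond, so the unsaturation ending is -ene.
Number the chain so that the carboxylic acid carbon is C-1 by definition.
With this numbering: the double bond between C-9 and C-10.
Putting it together: undec-9-enoic acid.

undec-9-enoic acid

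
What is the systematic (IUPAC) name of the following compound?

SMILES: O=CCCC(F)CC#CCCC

The longest chain bearing the –CHO group and the multiple bond is 10 carbons long (decane).
The highest-priority functional group is an aldehyde (terminal –CHO), so the name ends in -al.
The chain contains a C≡C triple bond, so the unsaturation ending is -yne.
Number the chain so that the aldehyde carbon is C-1 by definition.
This places the triple bond between C-6 and C-7; a fluoro group at C-4.
Putting it together: 4-fluorodec-6-ynal.

4-fluorodec-6-ynal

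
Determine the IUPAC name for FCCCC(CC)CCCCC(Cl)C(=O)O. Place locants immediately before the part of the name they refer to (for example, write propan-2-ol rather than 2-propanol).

2-chloro-7-ethyl-10-fluorodecanoic acid

Counting along the main chain through the –COOH group gives 10 carbons: the parent is decane.
A carboxylic acid (terminal –COOH) is the principal characteristic group, giving the suffix -oic acid.
The numbering direction is chosen so that the carboxylic acid carbon is C-1 by definition.
With this numbering: a chloro group at C-2; an ethyl group at C-7; a fluoro group at C-10.
Substituent prefixes are cited in alphabetical order (multiplying prefixes like di-/tri- are ignored for ordering).
Assembling the pieces gives 2-chloro-7-ethyl-10-fluorodecanoic acid.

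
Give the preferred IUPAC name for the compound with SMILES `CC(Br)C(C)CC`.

2-bromo-3-methylpentane

The longest carbon chain is 5 atoms: the parent is pentane.
The numbering direction is chosen so that the substituent locant set {2,3} is lower than {3,4} at the first point of difference.
That gives a bromo group at C-2; a methyl group at C-3.
Substituent prefixes are cited in alphabetical order (multiplying prefixes like di-/tri- are ignored for ordering).
Assembling the pieces gives 2-bromo-3-methylpentane.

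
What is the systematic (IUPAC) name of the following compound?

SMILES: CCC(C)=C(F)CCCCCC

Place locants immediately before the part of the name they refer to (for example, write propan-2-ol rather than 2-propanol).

4-fluoro-3-methyldec-3-ene

The longest chain bearing the multiple bond is 10 carbons long (decane).
A C=C double bond in the chain gives the infix -ene-.
Choose the numbering such that numbering from this end puts the double bond at C-3 rather than C-7.
This places the double bond between C-3 and C-4; a fluoro group at C-4; a methyl group at C-3.
Prefixes are listed alphabetically: fluoro, methyl.
The name is 4-fluoro-3-methyldec-3-ene.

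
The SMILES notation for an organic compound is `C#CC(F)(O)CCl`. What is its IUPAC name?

The longest carbon chain that includes the –OH group and the multiple bond has 4 carbons, so the parent hydride is butane.
An alcohol (–OH) is the principal characteristic group, giving the suffix -ol.
There is one C≡C triple bond, indicated by the ending -yne.
Choose the numbering such that numbering from this end puts the hydroxyl group at C-2 rather than C-3.
This places the hydroxyl at C-2; the triple bond between C-3 and C-4; a chloro group at C-1; a fluoro group at C-2.
Substituent prefixes are cited in alphabetical order (multiplying prefixes like di-/tri- are ignored for ordering).
Assembling the pieces gives 1-chloro-2-fluorobut-3-yn-2-ol.

1-chloro-2-fluorobut-3-yn-2-ol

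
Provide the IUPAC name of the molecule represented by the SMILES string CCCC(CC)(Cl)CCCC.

4-chloro-4-ethyloctane

The longest continuous carbon chain has 8 atoms, so the parent hydride is octane.
The numbering direction is chosen so that the substituent locant set {4,4} is lower than {5,5} at the first point of difference.
That gives a chloro group at C-4; an ethyl group at C-4.
Substituent prefixes are cited in alphabetical order (multiplying prefixes like di-/tri- are ignored for ordering).
Putting it together: 4-chloro-4-ethyloctane.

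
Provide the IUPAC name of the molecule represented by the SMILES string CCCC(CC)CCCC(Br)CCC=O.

The longest chain bearing the –CHO group is 11 carbons long (undecane).
The highest-priority functional group is an aldehyde (terminal –CHO), so the name ends in -al.
Choose the numbering such that the aldehyde carbon is C-1 by definition.
This places a bromo group at C-4; an ethyl group at C-8.
Prefixes are listed alphabetically: bromo, ethyl.
Putting it together: 4-bromo-8-ethylundecanal.

4-bromo-8-ethylundecanal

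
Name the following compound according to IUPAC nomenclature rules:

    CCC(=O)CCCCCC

The longest chain bearing the carbonyl is 9 carbons long (nonane).
The highest-priority functional group is a ketone (C=O on an internal carbon), so the name ends in -one.
Choose the numbering such that numbering from this end puts the carbonyl group at C-3 rather than C-7.
That gives the carbonyl at C-3.
Putting it together: nonan-3-one.

nonan-3-one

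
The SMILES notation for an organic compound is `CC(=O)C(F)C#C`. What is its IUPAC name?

3-fluoropent-4-yn-2-one

The longest carbon chain that includes the carbonyl and the multiple bond has 5 carbons, so the parent hydride is pentane.
The principal characteristic group is a ketone (C=O on an internal carbon), named with the suffix -one.
The chain contains a C≡C triple bond, so the unsaturation ending is -yne.
Choose the numbering such that numbering from this end puts the carbonyl group at C-2 rather than C-4.
That gives the carbonyl at C-2; the triple bond between C-4 and C-5; a fluoro group at C-3.
Assembling the pieces gives 3-fluoropent-4-yn-2-one.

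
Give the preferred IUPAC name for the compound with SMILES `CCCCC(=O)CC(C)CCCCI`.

11-iodo-7-methylundecan-5-one

Counting along the main chain through the carbonyl gives 11 carbons: the parent is undecane.
A ketone (C=O on an internal carbon) is the principal characteristic group, giving the suffix -one.
Choose the numbering such that numbering from this end puts the carbonyl group at C-5 rather than C-7.
With this numbering: the carbonyl at C-5; an iodo group at C-11; a methyl group at C-7.
The substituents are ordered alphabetically, ignoring any di-/tri- multipliers.
Putting it together: 11-iodo-7-methylundecan-5-one.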